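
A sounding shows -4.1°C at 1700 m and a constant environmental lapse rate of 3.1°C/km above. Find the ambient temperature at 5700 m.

From 1700 m to 5700 m (environmental): cools by 3.1 × 4 = 12.4°C, giving -16.5°C.

-16.5°C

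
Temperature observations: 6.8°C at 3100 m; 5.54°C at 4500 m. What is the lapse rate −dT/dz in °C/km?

Γ = −ΔT/Δz = (6.8 − 5.54) / (4500 − 3100) m
  = 1.26°C / 1.4 km = 0.9°C/km

0.9°C/km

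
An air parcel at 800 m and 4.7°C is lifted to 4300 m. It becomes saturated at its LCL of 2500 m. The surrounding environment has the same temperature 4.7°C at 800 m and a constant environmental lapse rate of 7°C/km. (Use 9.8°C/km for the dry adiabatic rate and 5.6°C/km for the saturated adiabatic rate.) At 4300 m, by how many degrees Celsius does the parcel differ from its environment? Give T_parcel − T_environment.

-2.24°C (parcel cooler than environment)

Parcel:
  800 → 2500 m (dry, 9.8°C/km): ΔT = -9.8 × 1.7 = -16.66°C → T = -11.96°C
  2500 → 4300 m (saturated, 5.6°C/km): ΔT = -5.6 × 1.8 = -10.08°C → T = -22.04°C
Environment:
  800 → 4300 m (environment, 7°C/km): ΔT = -7 × 3.5 = -24.5°C → T = -19.8°C
T_parcel − T_env = -22.04 − (-19.8) = -2.24°C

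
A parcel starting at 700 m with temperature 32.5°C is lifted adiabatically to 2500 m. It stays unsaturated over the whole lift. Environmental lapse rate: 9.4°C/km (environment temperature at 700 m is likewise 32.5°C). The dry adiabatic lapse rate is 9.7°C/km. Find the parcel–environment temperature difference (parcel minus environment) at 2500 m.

Parcel:
  From 700 m to 2500 m (dry): cools by 9.7 × 1.8 = 17.46°C, giving 15.04°C.
Environment:
  From 700 m to 2500 m (environment): cools by 9.4 × 1.8 = 16.92°C, giving 15.58°C.
T_parcel − T_env = 15.04 − 15.58 = -0.54°C

-0.54°C (parcel cooler than environment)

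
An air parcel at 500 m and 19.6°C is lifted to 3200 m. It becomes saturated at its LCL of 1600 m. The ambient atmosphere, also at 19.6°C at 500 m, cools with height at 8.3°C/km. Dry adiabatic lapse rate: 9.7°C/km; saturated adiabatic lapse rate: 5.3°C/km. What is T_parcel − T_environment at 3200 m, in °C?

Parcel:
  500 → 1600 m (dry, 9.7°C/km): ΔT = -9.7 × 1.1 = -10.67°C → T = 8.93°C
  1600 → 3200 m (saturated, 5.3°C/km): ΔT = -5.3 × 1.6 = -8.48°C → T = 0.45°C
Environment:
  500 → 3200 m (environment, 8.3°C/km): ΔT = -8.3 × 2.7 = -22.41°C → T = -2.81°C
T_parcel − T_env = 0.45 − (-2.81) = +3.26°C

+3.26°C (parcel warmer than environment)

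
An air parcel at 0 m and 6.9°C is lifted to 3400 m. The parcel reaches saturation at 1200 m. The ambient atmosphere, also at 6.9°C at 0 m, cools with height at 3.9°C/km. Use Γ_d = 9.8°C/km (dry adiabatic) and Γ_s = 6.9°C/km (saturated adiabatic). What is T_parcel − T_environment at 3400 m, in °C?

-13.68°C (parcel cooler than environment)

Parcel:
  Dry to 1200 m: -9.8 × 1.2 km = -11.76°C, so T = -4.86°C.
  Saturated to 3400 m: -6.9 × 2.2 km = -15.18°C, so T = -20.04°C.
Environment:
  Environment to 3400 m: -3.9 × 3.4 km = -13.26°C, so T = -6.36°C.
T_parcel − T_env = -20.04 − (-6.36) = -13.68°C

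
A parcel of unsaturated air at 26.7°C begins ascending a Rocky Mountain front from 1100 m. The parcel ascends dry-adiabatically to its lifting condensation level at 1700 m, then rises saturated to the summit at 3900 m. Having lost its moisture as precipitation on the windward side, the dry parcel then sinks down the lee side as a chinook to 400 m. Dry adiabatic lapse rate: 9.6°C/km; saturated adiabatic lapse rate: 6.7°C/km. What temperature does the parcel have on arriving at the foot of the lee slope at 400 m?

39.8°C

1100 → 1700 m (dry, 9.6°C/km): ΔT = -9.6 × 0.6 = -5.76°C → T = 20.94°C
1700 → 3900 m (saturated, 6.7°C/km): ΔT = -6.7 × 2.2 = -14.74°C → T = 6.2°C
3900 → 400 m (dry descent, 9.6°C/km): ΔT = +9.6 × 3.5 = +33.6°C → T = 39.8°C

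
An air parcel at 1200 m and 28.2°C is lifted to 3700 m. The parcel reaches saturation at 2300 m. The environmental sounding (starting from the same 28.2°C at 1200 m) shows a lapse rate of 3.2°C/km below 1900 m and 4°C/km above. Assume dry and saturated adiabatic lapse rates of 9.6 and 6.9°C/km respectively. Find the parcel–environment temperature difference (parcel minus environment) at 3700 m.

Parcel:
  From 1200 m to 2300 m (dry): cools by 9.6 × 1.1 = 10.56°C, giving 17.64°C.
  From 2300 m to 3700 m (saturated): cools by 6.9 × 1.4 = 9.66°C, giving 7.98°C.
Environment:
  From 1200 m to 1900 m (environment, lower layer): cools by 3.2 × 0.7 = 2.24°C, giving 25.96°C.
  From 1900 m to 3700 m (environment, upper layer): cools by 4 × 1.8 = 7.2°C, giving 18.76°C.
T_parcel − T_env = 7.98 − 18.76 = -10.78°C

-10.78°C (parcel cooler than environment)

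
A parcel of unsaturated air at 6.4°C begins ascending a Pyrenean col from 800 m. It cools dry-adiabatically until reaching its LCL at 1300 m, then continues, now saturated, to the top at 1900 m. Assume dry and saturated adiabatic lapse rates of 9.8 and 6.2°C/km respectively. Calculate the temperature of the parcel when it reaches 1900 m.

-2.22°C

From 800 m to 1300 m (dry): cools by 9.8 × 0.5 = 4.9°C, giving 1.5°C.
From 1300 m to 1900 m (saturated): cools by 6.2 × 0.6 = 3.72°C, giving -2.22°C.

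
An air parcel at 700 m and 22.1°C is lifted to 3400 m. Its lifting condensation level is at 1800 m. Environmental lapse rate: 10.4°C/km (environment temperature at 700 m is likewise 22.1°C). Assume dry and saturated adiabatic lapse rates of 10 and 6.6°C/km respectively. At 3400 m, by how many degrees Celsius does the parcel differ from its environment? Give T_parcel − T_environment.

+6.52°C (parcel warmer than environment)

Parcel:
  700–1800 m, dry: Δz = 1.1 km ⇒ ΔT = -11°C; T = 11.1°C
  1800–3400 m, saturated: Δz = 1.6 km ⇒ ΔT = -10.56°C; T = 0.54°C
Environment:
  700–3400 m, environment: Δz = 2.7 km ⇒ ΔT = -28.08°C; T = -5.98°C
T_parcel − T_env = 0.54 − (-5.98) = +6.52°C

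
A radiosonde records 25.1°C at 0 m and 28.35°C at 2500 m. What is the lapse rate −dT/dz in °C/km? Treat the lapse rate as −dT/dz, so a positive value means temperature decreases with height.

Γ = −ΔT/Δz = (25.1 − 28.35) / (2500 − 0) m
  = -3.25°C / 2.5 km = -1.3°C/km

-1.3°C/km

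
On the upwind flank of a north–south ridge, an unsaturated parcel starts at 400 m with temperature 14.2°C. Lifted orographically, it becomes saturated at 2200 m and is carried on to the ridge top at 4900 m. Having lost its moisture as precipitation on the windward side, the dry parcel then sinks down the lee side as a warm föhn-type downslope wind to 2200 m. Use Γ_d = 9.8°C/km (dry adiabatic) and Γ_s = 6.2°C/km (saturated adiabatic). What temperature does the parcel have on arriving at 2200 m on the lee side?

6.28°C

400–2200 m, dry: Δz = 1.8 km ⇒ ΔT = -17.64°C; T = -3.44°C
2200–4900 m, saturated: Δz = 2.7 km ⇒ ΔT = -16.74°C; T = -20.18°C
4900–2200 m, dry descent: Δz = 2.7 km ⇒ ΔT = +26.46°C; T = 6.28°C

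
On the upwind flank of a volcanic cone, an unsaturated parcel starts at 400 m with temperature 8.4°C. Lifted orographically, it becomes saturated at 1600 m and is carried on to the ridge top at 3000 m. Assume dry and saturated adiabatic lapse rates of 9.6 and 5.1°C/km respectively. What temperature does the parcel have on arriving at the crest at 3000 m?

From 400 m to 1600 m (dry): cools by 9.6 × 1.2 = 11.52°C, giving -3.12°C.
From 1600 m to 3000 m (saturated): cools by 5.1 × 1.4 = 7.14°C, giving -10.26°C.

-10.26°C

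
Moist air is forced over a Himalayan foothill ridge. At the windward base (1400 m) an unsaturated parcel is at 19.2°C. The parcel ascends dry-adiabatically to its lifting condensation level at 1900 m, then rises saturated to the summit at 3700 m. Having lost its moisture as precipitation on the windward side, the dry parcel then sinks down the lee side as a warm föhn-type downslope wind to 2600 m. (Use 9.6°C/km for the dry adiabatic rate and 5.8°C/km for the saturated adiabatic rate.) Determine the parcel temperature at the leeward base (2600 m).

14.52°C

Dry to 1900 m: -9.6 × 0.5 km = -4.8°C, so T = 14.4°C.
Saturated to 3700 m: -5.8 × 1.8 km = -10.44°C, so T = 3.96°C.
Dry descent to 2600 m: +9.6 × 1.1 km = +10.56°C, so T = 14.52°C.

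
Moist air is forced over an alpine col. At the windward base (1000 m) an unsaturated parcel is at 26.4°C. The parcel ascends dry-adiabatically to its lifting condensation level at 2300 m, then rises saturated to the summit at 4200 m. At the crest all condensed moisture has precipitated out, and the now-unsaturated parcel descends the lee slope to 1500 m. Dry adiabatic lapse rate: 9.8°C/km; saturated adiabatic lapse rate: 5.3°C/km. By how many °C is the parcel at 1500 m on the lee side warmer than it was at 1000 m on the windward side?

From 1000 m to 2300 m (dry): cools by 9.8 × 1.3 = 12.74°C, giving 13.66°C.
From 2300 m to 4200 m (saturated): cools by 5.3 × 1.9 = 10.07°C, giving 3.59°C.
From 4200 m to 1500 m (dry descent): warms by 9.8 × 2.7 = 26.46°C, giving 30.05°C.
Net change vs windward start: 30.05 − 26.4 = +3.65°C

+3.65°C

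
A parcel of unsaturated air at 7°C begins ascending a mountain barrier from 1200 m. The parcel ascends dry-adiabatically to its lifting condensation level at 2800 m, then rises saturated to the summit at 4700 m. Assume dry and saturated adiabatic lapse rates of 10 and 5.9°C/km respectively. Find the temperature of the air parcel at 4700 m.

1200–2800 m, dry: Δz = 1.6 km ⇒ ΔT = -16°C; T = -9°C
2800–4700 m, saturated: Δz = 1.9 km ⇒ ΔT = -11.21°C; T = -20.21°C

-20.21°C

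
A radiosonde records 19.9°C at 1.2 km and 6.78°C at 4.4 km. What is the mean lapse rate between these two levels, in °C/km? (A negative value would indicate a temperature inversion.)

Γ = −ΔT/Δz = (19.9 − 6.78) / (4400 − 1200) m
  = 13.12°C / 3.2 km = 4.1°C/km

4.1°C/km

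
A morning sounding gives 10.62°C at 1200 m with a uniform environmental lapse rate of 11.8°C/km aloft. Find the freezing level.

Height above start = (10.62 − 0) / 11.8 = 0.9 km
Altitude = 1200 m + 900 m = 2100 m

2100 m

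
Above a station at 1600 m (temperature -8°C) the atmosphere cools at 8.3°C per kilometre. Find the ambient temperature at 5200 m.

-37.88°C

Environmental to 5200 m: -8.3 × 3.6 km = -29.88°C, so T = -37.88°C.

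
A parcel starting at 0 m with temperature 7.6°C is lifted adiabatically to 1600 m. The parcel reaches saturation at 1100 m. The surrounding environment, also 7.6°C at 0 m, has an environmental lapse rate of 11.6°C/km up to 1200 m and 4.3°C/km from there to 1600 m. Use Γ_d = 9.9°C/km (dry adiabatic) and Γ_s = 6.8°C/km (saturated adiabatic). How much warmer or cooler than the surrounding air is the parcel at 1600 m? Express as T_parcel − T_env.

Parcel:
  0–1100 m, dry: Δz = 1.1 km ⇒ ΔT = -10.89°C; T = -3.29°C
  1100–1600 m, saturated: Δz = 0.5 km ⇒ ΔT = -3.4°C; T = -6.69°C
Environment:
  0–1200 m, environment, lower layer: Δz = 1.2 km ⇒ ΔT = -13.92°C; T = -6.32°C
  1200–1600 m, environment, upper layer: Δz = 0.4 km ⇒ ΔT = -1.72°C; T = -8.04°C
T_parcel − T_env = -6.69 − (-8.04) = +1.35°C

+1.35°C (parcel warmer than environment)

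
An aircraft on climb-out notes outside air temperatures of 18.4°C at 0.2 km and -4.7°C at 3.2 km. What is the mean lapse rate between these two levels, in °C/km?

7.7°C/km

Γ = −ΔT/Δz = (18.4 − (-4.7)) / (3200 − 200) m
  = 23.1°C / 3 km = 7.7°C/km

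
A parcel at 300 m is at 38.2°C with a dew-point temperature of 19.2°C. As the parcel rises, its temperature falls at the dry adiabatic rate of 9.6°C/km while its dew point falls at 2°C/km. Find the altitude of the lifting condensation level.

T and T_d converge at 9.6 − 2 = 7.6°C per km
Height above start = (38.2 − 19.2) / 7.6 = 2.5 km
LCL altitude = 300 m + 2500 m = 2800 m

2800 m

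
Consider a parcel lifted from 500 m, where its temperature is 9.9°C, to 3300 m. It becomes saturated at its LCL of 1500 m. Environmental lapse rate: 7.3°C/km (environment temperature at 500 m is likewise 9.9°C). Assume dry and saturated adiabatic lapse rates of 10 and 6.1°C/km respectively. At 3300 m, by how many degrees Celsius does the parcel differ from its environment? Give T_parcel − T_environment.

Parcel:
  500–1500 m, dry: Δz = 1 km ⇒ ΔT = -10°C; T = -0.1°C
  1500–3300 m, saturated: Δz = 1.8 km ⇒ ΔT = -10.98°C; T = -11.08°C
Environment:
  500–3300 m, environment: Δz = 2.8 km ⇒ ΔT = -20.44°C; T = -10.54°C
T_parcel − T_env = -11.08 − (-10.54) = -0.54°C

-0.54°C (parcel cooler than environment)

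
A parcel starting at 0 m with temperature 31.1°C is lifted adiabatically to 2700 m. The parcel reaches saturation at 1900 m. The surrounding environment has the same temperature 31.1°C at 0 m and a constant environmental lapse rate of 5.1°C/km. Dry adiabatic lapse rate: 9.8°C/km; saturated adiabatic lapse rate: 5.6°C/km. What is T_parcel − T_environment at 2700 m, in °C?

Parcel:
  Dry to 1900 m: -9.8 × 1.9 km = -18.62°C, so T = 12.48°C.
  Saturated to 2700 m: -5.6 × 0.8 km = -4.48°C, so T = 8°C.
Environment:
  Environment to 2700 m: -5.1 × 2.7 km = -13.77°C, so T = 17.33°C.
T_parcel − T_env = 8 − 17.33 = -9.33°C

-9.33°C (parcel cooler than environment)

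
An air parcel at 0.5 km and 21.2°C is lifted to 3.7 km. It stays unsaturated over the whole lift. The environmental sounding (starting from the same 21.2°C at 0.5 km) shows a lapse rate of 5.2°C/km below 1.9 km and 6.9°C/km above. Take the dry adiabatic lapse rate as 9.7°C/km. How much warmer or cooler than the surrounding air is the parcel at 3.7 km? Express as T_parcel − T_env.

-11.34°C (parcel cooler than environment)

Parcel:
  500 → 3700 m (dry, 9.7°C/km): ΔT = -9.7 × 3.2 = -31.04°C → T = -9.84°C
Environment:
  500 → 1900 m (environment, lower layer, 5.2°C/km): ΔT = -5.2 × 1.4 = -7.28°C → T = 13.92°C
  1900 → 3700 m (environment, upper layer, 6.9°C/km): ΔT = -6.9 × 1.8 = -12.42°C → T = 1.5°C
T_parcel − T_env = -9.84 − 1.5 = -11.34°C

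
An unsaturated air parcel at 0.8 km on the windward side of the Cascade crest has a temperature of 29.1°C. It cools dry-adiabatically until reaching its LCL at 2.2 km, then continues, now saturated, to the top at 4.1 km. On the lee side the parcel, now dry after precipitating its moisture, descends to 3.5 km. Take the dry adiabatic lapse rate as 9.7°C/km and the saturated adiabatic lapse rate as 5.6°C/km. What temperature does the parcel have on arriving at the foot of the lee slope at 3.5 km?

From 800 m to 2200 m (dry): cools by 9.7 × 1.4 = 13.58°C, giving 15.52°C.
From 2200 m to 4100 m (saturated): cools by 5.6 × 1.9 = 10.64°C, giving 4.88°C.
From 4100 m to 3500 m (dry descent): warms by 9.7 × 0.6 = 5.82°C, giving 10.7°C.

10.7°C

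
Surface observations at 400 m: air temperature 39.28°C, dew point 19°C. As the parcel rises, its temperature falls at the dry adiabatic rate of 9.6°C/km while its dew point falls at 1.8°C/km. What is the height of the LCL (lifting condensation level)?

T and T_d converge at 9.6 − 1.8 = 7.8°C per km
Height above start = (39.28 − 19) / 7.8 = 2.6 km
LCL altitude = 400 m + 2600 m = 3000 m

3000 m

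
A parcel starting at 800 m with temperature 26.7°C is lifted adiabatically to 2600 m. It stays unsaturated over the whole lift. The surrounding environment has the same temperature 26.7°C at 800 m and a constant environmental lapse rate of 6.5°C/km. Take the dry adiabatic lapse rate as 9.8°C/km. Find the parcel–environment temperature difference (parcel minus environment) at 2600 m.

Parcel:
  800–2600 m, dry: Δz = 1.8 km ⇒ ΔT = -17.64°C; T = 9.06°C
Environment:
  800–2600 m, environment: Δz = 1.8 km ⇒ ΔT = -11.7°C; T = 15°C
T_parcel − T_env = 9.06 − 15 = -5.94°C

-5.94°C (parcel cooler than environment)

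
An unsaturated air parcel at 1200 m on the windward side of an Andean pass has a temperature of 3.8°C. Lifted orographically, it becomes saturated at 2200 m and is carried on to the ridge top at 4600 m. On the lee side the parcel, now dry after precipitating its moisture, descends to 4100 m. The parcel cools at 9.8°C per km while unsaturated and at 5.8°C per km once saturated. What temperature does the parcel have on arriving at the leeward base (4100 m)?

-15.02°C

Dry to 2200 m: -9.8 × 1 km = -9.8°C, so T = -6°C.
Saturated to 4600 m: -5.8 × 2.4 km = -13.92°C, so T = -19.92°C.
Dry descent to 4100 m: +9.8 × 0.5 km = +4.9°C, so T = -15.02°C.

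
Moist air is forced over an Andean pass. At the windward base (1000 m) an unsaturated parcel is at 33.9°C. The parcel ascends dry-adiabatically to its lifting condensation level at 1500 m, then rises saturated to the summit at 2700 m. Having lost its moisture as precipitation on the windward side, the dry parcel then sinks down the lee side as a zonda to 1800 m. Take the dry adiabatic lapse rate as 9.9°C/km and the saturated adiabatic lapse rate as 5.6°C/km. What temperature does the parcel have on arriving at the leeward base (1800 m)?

1000 → 1500 m (dry, 9.9°C/km): ΔT = -9.9 × 0.5 = -4.95°C → T = 28.95°C
1500 → 2700 m (saturated, 5.6°C/km): ΔT = -5.6 × 1.2 = -6.72°C → T = 22.23°C
2700 → 1800 m (dry descent, 9.9°C/km): ΔT = +9.9 × 0.9 = +8.91°C → T = 31.14°C

31.14°C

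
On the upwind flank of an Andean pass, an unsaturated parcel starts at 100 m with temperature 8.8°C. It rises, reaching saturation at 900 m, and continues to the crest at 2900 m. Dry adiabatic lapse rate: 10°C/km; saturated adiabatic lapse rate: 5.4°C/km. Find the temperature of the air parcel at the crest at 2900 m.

-10°C

Dry to 900 m: -10 × 0.8 km = -8°C, so T = 0.8°C.
Saturated to 2900 m: -5.4 × 2 km = -10.8°C, so T = -10°C.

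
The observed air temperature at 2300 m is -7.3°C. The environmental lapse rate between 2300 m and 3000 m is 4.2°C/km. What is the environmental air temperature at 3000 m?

-10.24°C

From 2300 m to 3000 m (environmental): cools by 4.2 × 0.7 = 2.94°C, giving -10.24°C.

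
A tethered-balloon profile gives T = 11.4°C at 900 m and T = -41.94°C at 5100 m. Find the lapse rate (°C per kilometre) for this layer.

Γ = −ΔT/Δz = (11.4 − (-41.94)) / (5100 − 900) m
  = 53.34°C / 4.2 km = 12.7°C/km

12.7°C/km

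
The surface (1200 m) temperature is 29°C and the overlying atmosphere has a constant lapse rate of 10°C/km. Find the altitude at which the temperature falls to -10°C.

5100 m

Height above start = (29 − (-10)) / 10 = 3.9 km
Altitude = 1200 m + 3900 m = 5100 m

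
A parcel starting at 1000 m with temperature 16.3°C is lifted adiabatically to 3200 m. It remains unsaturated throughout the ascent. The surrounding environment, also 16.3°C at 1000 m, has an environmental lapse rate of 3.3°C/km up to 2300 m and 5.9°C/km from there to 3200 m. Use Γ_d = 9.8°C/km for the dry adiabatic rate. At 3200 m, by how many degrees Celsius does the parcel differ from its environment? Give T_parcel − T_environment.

-11.96°C (parcel cooler than environment)

Parcel:
  Dry to 3200 m: -9.8 × 2.2 km = -21.56°C, so T = -5.26°C.
Environment:
  Environment, lower layer to 2300 m: -3.3 × 1.3 km = -4.29°C, so T = 12.01°C.
  Environment, upper layer to 3200 m: -5.9 × 0.9 km = -5.31°C, so T = 6.7°C.
T_parcel − T_env = -5.26 − 6.7 = -11.96°C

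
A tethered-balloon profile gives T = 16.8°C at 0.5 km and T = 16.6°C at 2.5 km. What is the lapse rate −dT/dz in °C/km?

0.1°C/km

Γ = −ΔT/Δz = (16.8 − 16.6) / (2500 − 500) m
  = 0.2°C / 2 km = 0.1°C/km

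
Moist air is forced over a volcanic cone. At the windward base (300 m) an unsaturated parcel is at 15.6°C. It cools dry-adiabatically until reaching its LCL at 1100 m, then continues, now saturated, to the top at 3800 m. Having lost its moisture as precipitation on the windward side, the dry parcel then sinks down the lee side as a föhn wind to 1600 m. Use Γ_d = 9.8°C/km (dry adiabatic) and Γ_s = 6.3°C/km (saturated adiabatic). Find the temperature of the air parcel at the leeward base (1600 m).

300–1100 m, dry: Δz = 0.8 km ⇒ ΔT = -7.84°C; T = 7.76°C
1100–3800 m, saturated: Δz = 2.7 km ⇒ ΔT = -17.01°C; T = -9.25°C
3800–1600 m, dry descent: Δz = 2.2 km ⇒ ΔT = +21.56°C; T = 12.31°C

12.31°C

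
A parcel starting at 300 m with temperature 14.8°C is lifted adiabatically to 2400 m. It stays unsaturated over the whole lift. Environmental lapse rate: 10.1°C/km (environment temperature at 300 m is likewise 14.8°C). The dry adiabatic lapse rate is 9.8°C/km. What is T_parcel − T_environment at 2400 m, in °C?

+0.63°C (parcel warmer than environment)

Parcel:
  300–2400 m, dry: Δz = 2.1 km ⇒ ΔT = -20.58°C; T = -5.78°C
Environment:
  300–2400 m, environment: Δz = 2.1 km ⇒ ΔT = -21.21°C; T = -6.41°C
T_parcel − T_env = -5.78 − (-6.41) = +0.63°C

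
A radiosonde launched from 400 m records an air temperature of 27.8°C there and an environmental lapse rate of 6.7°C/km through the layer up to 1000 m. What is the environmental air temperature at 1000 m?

23.78°C

Environmental to 1000 m: -6.7 × 0.6 km = -4.02°C, so T = 23.78°C.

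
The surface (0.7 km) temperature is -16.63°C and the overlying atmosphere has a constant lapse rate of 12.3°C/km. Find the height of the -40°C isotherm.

Height above start = (-16.63 − (-40)) / 12.3 = 1.9 km
Altitude = 700 m + 1900 m = 2600 m

2.6 km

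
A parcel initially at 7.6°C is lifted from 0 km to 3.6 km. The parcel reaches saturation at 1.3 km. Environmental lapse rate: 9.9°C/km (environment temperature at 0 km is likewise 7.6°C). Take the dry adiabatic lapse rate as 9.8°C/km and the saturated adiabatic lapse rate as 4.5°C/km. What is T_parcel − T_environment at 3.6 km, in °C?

Parcel:
  0–1300 m, dry: Δz = 1.3 km ⇒ ΔT = -12.74°C; T = -5.14°C
  1300–3600 m, saturated: Δz = 2.3 km ⇒ ΔT = -10.35°C; T = -15.49°C
Environment:
  0–3600 m, environment: Δz = 3.6 km ⇒ ΔT = -35.64°C; T = -28.04°C
T_parcel − T_env = -15.49 − (-28.04) = +12.55°C

+12.55°C (parcel warmer than environment)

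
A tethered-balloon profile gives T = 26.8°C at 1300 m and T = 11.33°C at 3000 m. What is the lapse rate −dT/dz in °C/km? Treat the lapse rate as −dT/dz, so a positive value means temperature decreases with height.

Γ = −ΔT/Δz = (26.8 − 11.33) / (3000 − 1300) m
  = 15.47°C / 1.7 km = 9.1°C/km

9.1°C/km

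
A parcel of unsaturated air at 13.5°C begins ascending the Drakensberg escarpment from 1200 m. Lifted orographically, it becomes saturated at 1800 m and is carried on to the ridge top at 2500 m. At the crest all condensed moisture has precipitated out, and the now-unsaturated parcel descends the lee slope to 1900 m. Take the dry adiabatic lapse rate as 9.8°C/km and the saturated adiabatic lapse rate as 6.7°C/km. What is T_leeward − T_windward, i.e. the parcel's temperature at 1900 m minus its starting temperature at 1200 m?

From 1200 m to 1800 m (dry): cools by 9.8 × 0.6 = 5.88°C, giving 7.62°C.
From 1800 m to 2500 m (saturated): cools by 6.7 × 0.7 = 4.69°C, giving 2.93°C.
From 2500 m to 1900 m (dry descent): warms by 9.8 × 0.6 = 5.88°C, giving 8.81°C.
Net change vs windward start: 8.81 − 13.5 = -4.69°C

-4.69°C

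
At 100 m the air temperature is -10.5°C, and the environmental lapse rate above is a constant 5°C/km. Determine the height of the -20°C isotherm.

Height above start = (-10.5 − (-20)) / 5 = 1.9 km
Altitude = 100 m + 1900 m = 2000 m

2000 m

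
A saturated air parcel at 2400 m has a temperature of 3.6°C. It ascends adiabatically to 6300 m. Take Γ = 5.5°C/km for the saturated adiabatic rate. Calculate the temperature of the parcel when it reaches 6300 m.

From 2400 m to 6300 m (saturated adiabatic): cools by 5.5 × 3.9 = 21.45°C, giving -17.85°C.

-17.85°C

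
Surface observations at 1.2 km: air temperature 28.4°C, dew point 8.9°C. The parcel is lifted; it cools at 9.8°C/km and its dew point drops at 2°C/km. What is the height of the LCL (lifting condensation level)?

3.7 km

T and T_d converge at 9.8 − 2 = 7.8°C per km
Height above start = (28.4 − 8.9) / 7.8 = 2.5 km
LCL altitude = 1200 m + 2500 m = 3700 m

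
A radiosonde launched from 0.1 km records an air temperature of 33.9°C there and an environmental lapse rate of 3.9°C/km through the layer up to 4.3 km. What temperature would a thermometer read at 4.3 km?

17.52°C

From 100 m to 4300 m (environmental): cools by 3.9 × 4.2 = 16.38°C, giving 17.52°C.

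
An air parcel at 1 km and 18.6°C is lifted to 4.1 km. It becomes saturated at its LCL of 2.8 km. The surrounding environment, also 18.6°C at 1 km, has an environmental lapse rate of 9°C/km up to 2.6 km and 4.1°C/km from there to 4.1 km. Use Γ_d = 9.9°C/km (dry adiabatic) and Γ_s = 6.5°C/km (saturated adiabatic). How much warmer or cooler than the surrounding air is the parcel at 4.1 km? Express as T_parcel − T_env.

Parcel:
  1000–2800 m, dry: Δz = 1.8 km ⇒ ΔT = -17.82°C; T = 0.78°C
  2800–4100 m, saturated: Δz = 1.3 km ⇒ ΔT = -8.45°C; T = -7.67°C
Environment:
  1000–2600 m, environment, lower layer: Δz = 1.6 km ⇒ ΔT = -14.4°C; T = 4.2°C
  2600–4100 m, environment, upper layer: Δz = 1.5 km ⇒ ΔT = -6.15°C; T = -1.95°C
T_parcel − T_env = -7.67 − (-1.95) = -5.72°C

-5.72°C (parcel cooler than environment)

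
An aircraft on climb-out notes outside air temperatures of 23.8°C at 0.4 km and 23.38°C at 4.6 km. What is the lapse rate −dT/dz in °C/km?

0.1°C/km

Γ = −ΔT/Δz = (23.8 − 23.38) / (4600 − 400) m
  = 0.42°C / 4.2 km = 0.1°C/km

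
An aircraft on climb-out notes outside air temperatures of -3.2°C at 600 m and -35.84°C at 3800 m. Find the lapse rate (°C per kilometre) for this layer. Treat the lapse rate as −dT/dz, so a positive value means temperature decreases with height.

Γ = −ΔT/Δz = (-3.2 − (-35.84)) / (3800 − 600) m
  = 32.64°C / 3.2 km = 10.2°C/km

10.2°C/km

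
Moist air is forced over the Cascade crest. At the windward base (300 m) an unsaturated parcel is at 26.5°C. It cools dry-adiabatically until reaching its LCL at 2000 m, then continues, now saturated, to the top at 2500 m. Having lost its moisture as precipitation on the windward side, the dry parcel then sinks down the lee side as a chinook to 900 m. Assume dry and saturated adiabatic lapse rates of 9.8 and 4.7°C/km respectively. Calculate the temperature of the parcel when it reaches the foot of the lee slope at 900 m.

23.17°C

From 300 m to 2000 m (dry): cools by 9.8 × 1.7 = 16.66°C, giving 9.84°C.
From 2000 m to 2500 m (saturated): cools by 4.7 × 0.5 = 2.35°C, giving 7.49°C.
From 2500 m to 900 m (dry descent): warms by 9.8 × 1.6 = 15.68°C, giving 23.17°C.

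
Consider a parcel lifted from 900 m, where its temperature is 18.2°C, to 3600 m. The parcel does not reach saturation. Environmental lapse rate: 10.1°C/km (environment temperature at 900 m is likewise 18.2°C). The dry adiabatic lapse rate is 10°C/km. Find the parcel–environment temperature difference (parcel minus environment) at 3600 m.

Parcel:
  900–3600 m, dry: Δz = 2.7 km ⇒ ΔT = -27°C; T = -8.8°C
Environment:
  900–3600 m, environment: Δz = 2.7 km ⇒ ΔT = -27.27°C; T = -9.07°C
T_parcel − T_env = -8.8 − (-9.07) = +0.27°C

+0.27°C (parcel warmer than environment)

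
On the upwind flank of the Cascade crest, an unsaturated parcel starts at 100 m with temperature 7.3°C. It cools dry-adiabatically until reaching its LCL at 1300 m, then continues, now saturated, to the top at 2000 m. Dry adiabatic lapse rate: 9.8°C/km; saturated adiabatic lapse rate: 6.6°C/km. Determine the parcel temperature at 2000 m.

-9.08°C

From 100 m to 1300 m (dry): cools by 9.8 × 1.2 = 11.76°C, giving -4.46°C.
From 1300 m to 2000 m (saturated): cools by 6.6 × 0.7 = 4.62°C, giving -9.08°C.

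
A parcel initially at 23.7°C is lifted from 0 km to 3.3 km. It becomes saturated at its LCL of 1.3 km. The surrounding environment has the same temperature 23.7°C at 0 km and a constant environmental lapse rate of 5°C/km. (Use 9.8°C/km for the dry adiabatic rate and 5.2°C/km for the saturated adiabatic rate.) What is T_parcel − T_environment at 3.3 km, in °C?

-6.64°C (parcel cooler than environment)

Parcel:
  0 → 1300 m (dry, 9.8°C/km): ΔT = -9.8 × 1.3 = -12.74°C → T = 10.96°C
  1300 → 3300 m (saturated, 5.2°C/km): ΔT = -5.2 × 2 = -10.4°C → T = 0.56°C
Environment:
  0 → 3300 m (environment, 5°C/km): ΔT = -5 × 3.3 = -16.5°C → T = 7.2°C
T_parcel − T_env = 0.56 − 7.2 = -6.64°C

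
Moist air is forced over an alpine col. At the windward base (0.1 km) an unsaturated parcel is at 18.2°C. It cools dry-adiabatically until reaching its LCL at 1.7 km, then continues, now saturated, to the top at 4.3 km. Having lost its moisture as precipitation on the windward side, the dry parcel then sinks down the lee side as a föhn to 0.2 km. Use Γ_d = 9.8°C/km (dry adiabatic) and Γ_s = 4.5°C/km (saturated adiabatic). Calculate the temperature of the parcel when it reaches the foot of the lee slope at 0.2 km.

31°C

100 → 1700 m (dry, 9.8°C/km): ΔT = -9.8 × 1.6 = -15.68°C → T = 2.52°C
1700 → 4300 m (saturated, 4.5°C/km): ΔT = -4.5 × 2.6 = -11.7°C → T = -9.18°C
4300 → 200 m (dry descent, 9.8°C/km): ΔT = +9.8 × 4.1 = +40.18°C → T = 31°C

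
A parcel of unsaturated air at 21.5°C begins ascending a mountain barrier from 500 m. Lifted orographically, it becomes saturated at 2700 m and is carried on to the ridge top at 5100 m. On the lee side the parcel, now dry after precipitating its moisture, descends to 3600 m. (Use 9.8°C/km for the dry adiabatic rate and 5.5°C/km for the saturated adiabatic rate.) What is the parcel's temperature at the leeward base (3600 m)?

1.44°C

500–2700 m, dry: Δz = 2.2 km ⇒ ΔT = -21.56°C; T = -0.06°C
2700–5100 m, saturated: Δz = 2.4 km ⇒ ΔT = -13.2°C; T = -13.26°C
5100–3600 m, dry descent: Δz = 1.5 km ⇒ ΔT = +14.7°C; T = 1.44°C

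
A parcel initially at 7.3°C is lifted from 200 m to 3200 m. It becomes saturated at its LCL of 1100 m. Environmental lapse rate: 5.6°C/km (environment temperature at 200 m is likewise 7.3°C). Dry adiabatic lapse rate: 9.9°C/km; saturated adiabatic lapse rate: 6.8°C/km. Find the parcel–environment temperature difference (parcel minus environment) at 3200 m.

-6.39°C (parcel cooler than environment)

Parcel:
  From 200 m to 1100 m (dry): cools by 9.9 × 0.9 = 8.91°C, giving -1.61°C.
  From 1100 m to 3200 m (saturated): cools by 6.8 × 2.1 = 14.28°C, giving -15.89°C.
Environment:
  From 200 m to 3200 m (environment): cools by 5.6 × 3 = 16.8°C, giving -9.5°C.
T_parcel − T_env = -15.89 − (-9.5) = -6.39°C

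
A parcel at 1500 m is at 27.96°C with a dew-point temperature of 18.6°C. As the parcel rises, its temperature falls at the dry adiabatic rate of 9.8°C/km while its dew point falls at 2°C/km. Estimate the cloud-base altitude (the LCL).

T and T_d converge at 9.8 − 2 = 7.8°C per km
Height above start = (27.96 − 18.6) / 7.8 = 1.2 km
LCL altitude = 1500 m + 1200 m = 2700 m

2700 m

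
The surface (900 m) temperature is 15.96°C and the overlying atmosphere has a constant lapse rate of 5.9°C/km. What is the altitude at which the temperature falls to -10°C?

5300 m

Height above start = (15.96 − (-10)) / 5.9 = 4.4 km
Altitude = 900 m + 4400 m = 5300 m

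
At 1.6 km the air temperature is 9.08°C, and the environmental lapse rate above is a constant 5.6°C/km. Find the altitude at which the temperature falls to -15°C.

5.9 km

Height above start = (9.08 − (-15)) / 5.6 = 4.3 km
Altitude = 1600 m + 4300 m = 5900 m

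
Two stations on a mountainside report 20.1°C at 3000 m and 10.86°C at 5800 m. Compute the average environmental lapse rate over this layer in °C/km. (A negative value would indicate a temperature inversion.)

3.3°C/km

Γ = −ΔT/Δz = (20.1 − 10.86) / (5800 − 3000) m
  = 9.24°C / 2.8 km = 3.3°C/km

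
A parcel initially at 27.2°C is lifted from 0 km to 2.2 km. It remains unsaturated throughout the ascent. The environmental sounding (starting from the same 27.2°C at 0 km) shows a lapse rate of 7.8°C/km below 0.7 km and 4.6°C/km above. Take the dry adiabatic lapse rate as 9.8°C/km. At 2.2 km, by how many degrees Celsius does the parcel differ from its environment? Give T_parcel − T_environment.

-9.2°C (parcel cooler than environment)

Parcel:
  From 0 m to 2200 m (dry): cools by 9.8 × 2.2 = 21.56°C, giving 5.64°C.
Environment:
  From 0 m to 700 m (environment, lower layer): cools by 7.8 × 0.7 = 5.46°C, giving 21.74°C.
  From 700 m to 2200 m (environment, upper layer): cools by 4.6 × 1.5 = 6.9°C, giving 14.84°C.
T_parcel − T_env = 5.64 − 14.84 = -9.2°C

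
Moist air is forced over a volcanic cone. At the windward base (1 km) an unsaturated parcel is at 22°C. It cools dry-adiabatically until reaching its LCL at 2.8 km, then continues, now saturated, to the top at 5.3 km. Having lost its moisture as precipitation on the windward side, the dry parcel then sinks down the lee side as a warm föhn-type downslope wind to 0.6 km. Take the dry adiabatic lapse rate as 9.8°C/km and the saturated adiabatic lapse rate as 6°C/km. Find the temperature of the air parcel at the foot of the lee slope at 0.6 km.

35.42°C

Dry to 2800 m: -9.8 × 1.8 km = -17.64°C, so T = 4.36°C.
Saturated to 5300 m: -6 × 2.5 km = -15°C, so T = -10.64°C.
Dry descent to 600 m: +9.8 × 4.7 km = +46.06°C, so T = 35.42°C.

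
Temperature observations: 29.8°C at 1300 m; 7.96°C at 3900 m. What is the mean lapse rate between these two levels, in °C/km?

Γ = −ΔT/Δz = (29.8 − 7.96) / (3900 − 1300) m
  = 21.84°C / 2.6 km = 8.4°C/km

8.4°C/km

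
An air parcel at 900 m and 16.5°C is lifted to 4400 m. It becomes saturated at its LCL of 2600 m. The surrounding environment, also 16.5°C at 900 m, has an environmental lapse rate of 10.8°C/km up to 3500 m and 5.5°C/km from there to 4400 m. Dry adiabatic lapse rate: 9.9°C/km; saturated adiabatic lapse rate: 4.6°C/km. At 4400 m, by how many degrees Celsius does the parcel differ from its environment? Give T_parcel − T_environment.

+7.92°C (parcel warmer than environment)

Parcel:
  900 → 2600 m (dry, 9.9°C/km): ΔT = -9.9 × 1.7 = -16.83°C → T = -0.33°C
  2600 → 4400 m (saturated, 4.6°C/km): ΔT = -4.6 × 1.8 = -8.28°C → T = -8.61°C
Environment:
  900 → 3500 m (environment, lower layer, 10.8°C/km): ΔT = -10.8 × 2.6 = -28.08°C → T = -11.58°C
  3500 → 4400 m (environment, upper layer, 5.5°C/km): ΔT = -5.5 × 0.9 = -4.95°C → T = -16.53°C
T_parcel − T_env = -8.61 − (-16.53) = +7.92°C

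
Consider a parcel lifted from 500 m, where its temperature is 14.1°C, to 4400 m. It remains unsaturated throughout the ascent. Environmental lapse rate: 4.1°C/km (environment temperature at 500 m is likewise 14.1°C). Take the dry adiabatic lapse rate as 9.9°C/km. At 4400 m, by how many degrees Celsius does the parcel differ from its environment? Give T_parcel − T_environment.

Parcel:
  Dry to 4400 m: -9.9 × 3.9 km = -38.61°C, so T = -24.51°C.
Environment:
  Environment to 4400 m: -4.1 × 3.9 km = -15.99°C, so T = -1.89°C.
T_parcel − T_env = -24.51 − (-1.89) = -22.62°C

-22.62°C (parcel cooler than environment)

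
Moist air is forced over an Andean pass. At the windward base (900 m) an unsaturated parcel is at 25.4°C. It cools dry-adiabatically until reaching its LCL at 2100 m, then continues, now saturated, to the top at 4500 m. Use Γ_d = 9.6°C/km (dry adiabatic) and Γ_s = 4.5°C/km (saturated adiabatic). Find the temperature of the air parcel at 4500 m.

Dry to 2100 m: -9.6 × 1.2 km = -11.52°C, so T = 13.88°C.
Saturated to 4500 m: -4.5 × 2.4 km = -10.8°C, so T = 3.08°C.

3.08°C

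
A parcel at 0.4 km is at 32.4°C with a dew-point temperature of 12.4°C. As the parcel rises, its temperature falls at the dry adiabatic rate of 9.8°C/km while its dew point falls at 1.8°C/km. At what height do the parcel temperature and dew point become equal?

T and T_d converge at 9.8 − 1.8 = 8°C per km
Height above start = (32.4 − 12.4) / 8 = 2.5 km
LCL altitude = 400 m + 2500 m = 2900 m

2.9 km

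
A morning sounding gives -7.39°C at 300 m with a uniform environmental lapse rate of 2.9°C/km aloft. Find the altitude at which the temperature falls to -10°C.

Height above start = (-7.39 − (-10)) / 2.9 = 0.9 km
Altitude = 300 m + 900 m = 1200 m

1200 m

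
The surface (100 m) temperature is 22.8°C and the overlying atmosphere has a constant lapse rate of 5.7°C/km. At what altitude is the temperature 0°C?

Height above start = (22.8 − 0) / 5.7 = 4 km
Altitude = 100 m + 4000 m = 4100 m

4100 m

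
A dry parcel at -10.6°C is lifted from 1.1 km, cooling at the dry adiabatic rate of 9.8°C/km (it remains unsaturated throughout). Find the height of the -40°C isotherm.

4.1 km

Height above start = (-10.6 − (-40)) / 9.8 = 3 km
Altitude = 1100 m + 3000 m = 4100 m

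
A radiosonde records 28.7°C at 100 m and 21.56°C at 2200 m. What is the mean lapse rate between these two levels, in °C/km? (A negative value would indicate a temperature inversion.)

3.4°C/km

Γ = −ΔT/Δz = (28.7 − 21.56) / (2200 − 100) m
  = 7.14°C / 2.1 km = 3.4°C/km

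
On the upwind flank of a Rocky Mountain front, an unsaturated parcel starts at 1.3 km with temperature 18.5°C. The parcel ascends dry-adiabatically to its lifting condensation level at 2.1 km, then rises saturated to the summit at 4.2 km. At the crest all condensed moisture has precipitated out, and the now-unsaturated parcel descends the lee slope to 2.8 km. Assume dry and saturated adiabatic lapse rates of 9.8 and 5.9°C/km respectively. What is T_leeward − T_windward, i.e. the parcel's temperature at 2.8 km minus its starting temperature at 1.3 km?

From 1300 m to 2100 m (dry): cools by 9.8 × 0.8 = 7.84°C, giving 10.66°C.
From 2100 m to 4200 m (saturated): cools by 5.9 × 2.1 = 12.39°C, giving -1.73°C.
From 4200 m to 2800 m (dry descent): warms by 9.8 × 1.4 = 13.72°C, giving 11.99°C.
Net change vs windward start: 11.99 − 18.5 = -6.51°C

-6.51°C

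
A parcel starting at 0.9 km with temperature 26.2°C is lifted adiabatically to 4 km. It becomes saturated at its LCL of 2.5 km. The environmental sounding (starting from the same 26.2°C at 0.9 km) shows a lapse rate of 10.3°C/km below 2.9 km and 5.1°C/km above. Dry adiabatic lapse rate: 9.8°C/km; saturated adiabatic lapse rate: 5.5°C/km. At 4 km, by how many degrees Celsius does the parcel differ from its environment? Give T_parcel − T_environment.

Parcel:
  From 900 m to 2500 m (dry): cools by 9.8 × 1.6 = 15.68°C, giving 10.52°C.
  From 2500 m to 4000 m (saturated): cools by 5.5 × 1.5 = 8.25°C, giving 2.27°C.
Environment:
  From 900 m to 2900 m (environment, lower layer): cools by 10.3 × 2 = 20.6°C, giving 5.6°C.
  From 2900 m to 4000 m (environment, upper layer): cools by 5.1 × 1.1 = 5.61°C, giving -0.01°C.
T_parcel − T_env = 2.27 − (-0.01) = +2.28°C

+2.28°C (parcel warmer than environment)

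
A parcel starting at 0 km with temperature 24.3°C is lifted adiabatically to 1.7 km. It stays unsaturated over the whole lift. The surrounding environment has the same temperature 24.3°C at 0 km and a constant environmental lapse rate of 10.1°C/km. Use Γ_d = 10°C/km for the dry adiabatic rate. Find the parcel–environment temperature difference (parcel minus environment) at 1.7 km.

+0.17°C (parcel warmer than environment)

Parcel:
  0 → 1700 m (dry, 10°C/km): ΔT = -10 × 1.7 = -17°C → T = 7.3°C
Environment:
  0 → 1700 m (environment, 10.1°C/km): ΔT = -10.1 × 1.7 = -17.17°C → T = 7.13°C
T_parcel − T_env = 7.3 − 7.13 = +0.17°C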